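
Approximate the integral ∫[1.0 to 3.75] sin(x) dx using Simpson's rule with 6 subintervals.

f(x) = sin(x)
a = 1.0, b = 3.75, n = 6
h = (b - a)/n = 0.458333

Simpson's rule: (h/3)[f(x₀) + 4f(x₁) + 2f(x₂) + ... + f(xₙ)]

x_0 = 1.0000, f(x_0) = 0.841471, coefficient = 1
x_1 = 1.4583, f(x_1) = 0.993683, coefficient = 4
x_2 = 1.9167, f(x_2) = 0.940781, coefficient = 2
x_3 = 2.3750, f(x_3) = 0.693685, coefficient = 4
x_4 = 2.8333, f(x_4) = 0.303400, coefficient = 2
x_5 = 3.2917, f(x_5) = -0.149511, coefficient = 4
x_6 = 3.7500, f(x_6) = -0.571561, coefficient = 1

I ≈ (0.458333/3) × 8.909698 = 1.361204
Exact value: 1.360862
Error: 0.000342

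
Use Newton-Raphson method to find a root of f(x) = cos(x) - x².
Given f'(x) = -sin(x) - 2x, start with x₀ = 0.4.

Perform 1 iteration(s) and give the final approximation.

f(x) = cos(x) - x²
f'(x) = -sin(x) - 2x
x₀ = 0.4

Newton-Raphson formula: x_{n+1} = x_n - f(x_n)/f'(x_n)

Iteration 1:
  f(0.400000) = 0.761061
  f'(0.400000) = -1.189418
  x_1 = 0.400000 - 0.761061/(-1.189418) = 1.039860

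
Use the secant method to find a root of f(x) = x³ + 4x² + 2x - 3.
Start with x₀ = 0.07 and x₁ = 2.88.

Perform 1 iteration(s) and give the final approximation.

f(x) = x³ + 4x² + 2x - 3
x₀ = 0.07, x₁ = 2.88

Secant formula: x_{n+1} = x_n - f(x_n)(x_n - x_{n-1})/(f(x_n) - f(x_{n-1}))

Iteration 1:
  f(0.070000) = -2.840057
  f(2.880000) = 59.825472
  x_2 = 2.880000 - 59.825472×(2.880000 - 0.070000)/(59.825472 - (-2.840057))
       = 0.197352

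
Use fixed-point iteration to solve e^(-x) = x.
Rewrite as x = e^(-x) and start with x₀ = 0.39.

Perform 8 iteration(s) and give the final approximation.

Equation: e^(-x) = x
Fixed-point form: x = e^(-x)
x₀ = 0.39

x_1 = g(0.390000) = 0.677057
x_2 = g(0.677057) = 0.508110
x_3 = g(0.508110) = 0.601631
x_4 = g(0.601631) = 0.547917
x_5 = g(0.547917) = 0.578153
x_6 = g(0.578153) = 0.560934
x_7 = g(0.560934) = 0.570676
x_8 = g(0.570676) = 0.565143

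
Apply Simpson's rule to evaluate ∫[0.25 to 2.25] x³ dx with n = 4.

f(x) = x³
a = 0.25, b = 2.25, n = 4
h = (b - a)/n = 0.500000

Simpson's rule: (h/3)[f(x₀) + 4f(x₁) + 2f(x₂) + ... + f(xₙ)]

x_0 = 0.2500, f(x_0) = 0.015625, coefficient = 1
x_1 = 0.7500, f(x_1) = 0.421875, coefficient = 4
x_2 = 1.2500, f(x_2) = 1.953125, coefficient = 2
x_3 = 1.7500, f(x_3) = 5.359375, coefficient = 4
x_4 = 2.2500, f(x_4) = 11.390625, coefficient = 1

I ≈ (0.500000/3) × 38.437500 = 6.406250
Exact value: 6.406250
Error: 0.000000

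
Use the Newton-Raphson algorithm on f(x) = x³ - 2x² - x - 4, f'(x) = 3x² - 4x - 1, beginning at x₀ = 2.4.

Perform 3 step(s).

f(x) = x³ - 2x² - x - 4
f'(x) = 3x² - 4x - 1
x₀ = 2.4

Newton-Raphson formula: x_{n+1} = x_n - f(x_n)/f'(x_n)

Iteration 1:
  f(2.400000) = -4.096000
  f'(2.400000) = 6.680000
  x_1 = 2.400000 - (-4.096000)/6.680000 = 3.013174
Iteration 2:
  f(3.013174) = 2.185648
  f'(3.013174) = 14.184952
  x_2 = 3.013174 - 2.185648/14.184952 = 2.859091
Iteration 3:
  f(2.859091) = 0.163469
  f'(2.859091) = 12.086846
  x_3 = 2.859091 - 0.163469/12.086846 = 2.845567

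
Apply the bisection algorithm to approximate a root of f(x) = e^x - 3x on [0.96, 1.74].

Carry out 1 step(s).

f(x) = e^x - 3x
Initial interval: [0.96, 1.74]

Iteration 1:
  c_1 = (0.960000 + 1.740000)/2 = 1.350000
  f(c_1) = f(1.350000) = -0.192574
  f(a) × f(c) ≥ 0, new interval: [1.350000, 1.740000]

After 1 iteration(s), the approximation is c_1 = 1.350000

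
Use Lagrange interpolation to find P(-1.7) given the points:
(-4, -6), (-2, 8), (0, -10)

Lagrange interpolation formula:
P(x) = Σ yᵢ × Lᵢ(x)
where Lᵢ(x) = Π_{j≠i} (x - xⱼ)/(xᵢ - xⱼ)

L_0(-1.7) = (-1.7 - (-2))/(-4 - (-2)) × (-1.7 - 0)/(-4 - 0) = -0.063750
L_1(-1.7) = (-1.7 - (-4))/(-2 - (-4)) × (-1.7 - 0)/(-2 - 0) = 0.977500
L_2(-1.7) = (-1.7 - (-4))/(0 - (-4)) × (-1.7 - (-2))/(0 - (-2)) = 0.086250

P(-1.7) = (-6)×L_0(-1.7) + 8×L_1(-1.7) + (-10)×L_2(-1.7)
P(-1.7) = 7.340000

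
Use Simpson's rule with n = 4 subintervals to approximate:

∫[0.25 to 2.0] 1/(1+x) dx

f(x) = 1/(1+x)
a = 0.25, b = 2.0, n = 4
h = (b - a)/n = 0.437500

Simpson's rule: (h/3)[f(x₀) + 4f(x₁) + 2f(x₂) + ... + f(xₙ)]

x_0 = 0.2500, f(x_0) = 0.800000, coefficient = 1
x_1 = 0.6875, f(x_1) = 0.592593, coefficient = 4
x_2 = 1.1250, f(x_2) = 0.470588, coefficient = 2
x_3 = 1.5625, f(x_3) = 0.390244, coefficient = 4
x_4 = 2.0000, f(x_4) = 0.333333, coefficient = 1

I ≈ (0.437500/3) × 6.005856 = 0.875854
Exact value: 0.875469
Error: 0.000385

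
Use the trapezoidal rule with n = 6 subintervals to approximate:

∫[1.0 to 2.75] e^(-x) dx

f(x) = e^(-x)
a = 1.0, b = 2.75, n = 6
h = (b - a)/n = 0.291667

Trapezoidal rule: (h/2)[f(x₀) + 2f(x₁) + 2f(x₂) + ... + f(xₙ)]

x_0 = 1.0000, f(x_0) = 0.367879, coefficient = 1
x_1 = 1.2917, f(x_1) = 0.274812, coefficient = 2
x_2 = 1.5833, f(x_2) = 0.205290, coefficient = 2
x_3 = 1.8750, f(x_3) = 0.153355, coefficient = 2
x_4 = 2.1667, f(x_4) = 0.114559, coefficient = 2
x_5 = 2.4583, f(x_5) = 0.085577, coefficient = 2
x_6 = 2.7500, f(x_6) = 0.063928, coefficient = 1

I ≈ (0.291667/2) × 2.098994 = 0.306103
Exact value: 0.303952
Error: 0.002152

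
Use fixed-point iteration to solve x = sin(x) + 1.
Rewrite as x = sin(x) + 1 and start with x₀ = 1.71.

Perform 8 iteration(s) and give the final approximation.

Equation: x = sin(x) + 1
Fixed-point form: x = sin(x) + 1
x₀ = 1.71

x_1 = g(1.710000) = 1.990327
x_2 = g(1.990327) = 1.913280
x_3 = g(1.913280) = 1.941923
x_4 = g(1.941923) = 1.931919
x_5 = g(1.931919) = 1.935501
x_6 = g(1.935501) = 1.934229
x_7 = g(1.934229) = 1.934682
x_8 = g(1.934682) = 1.934521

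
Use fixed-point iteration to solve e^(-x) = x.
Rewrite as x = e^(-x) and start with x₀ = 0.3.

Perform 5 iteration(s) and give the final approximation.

Equation: e^(-x) = x
Fixed-point form: x = e^(-x)
x₀ = 0.3

x_1 = g(0.300000) = 0.740818
x_2 = g(0.740818) = 0.476724
x_3 = g(0.476724) = 0.620814
x_4 = g(0.620814) = 0.537507
x_5 = g(0.537507) = 0.584203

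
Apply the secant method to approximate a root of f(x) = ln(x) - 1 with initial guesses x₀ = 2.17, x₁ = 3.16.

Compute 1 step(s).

f(x) = ln(x) - 1
x₀ = 2.17, x₁ = 3.16

Secant formula: x_{n+1} = x_n - f(x_n)(x_n - x_{n-1})/(f(x_n) - f(x_{n-1}))

Iteration 1:
  f(2.170000) = -0.225273
  f(3.160000) = 0.150572
  x_2 = 3.160000 - 0.150572×(3.160000 - 2.170000)/(0.150572 - (-0.225273))
       = 2.763383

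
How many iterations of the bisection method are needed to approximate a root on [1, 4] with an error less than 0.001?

We need (b-a)/2^n ≤ 0.001
(4 - 1)/2^n ≤ 0.001
3/2^n ≤ 0.001
2^n ≥ 3000
n ≥ log₂(3000) = 11.55
n ≥ 12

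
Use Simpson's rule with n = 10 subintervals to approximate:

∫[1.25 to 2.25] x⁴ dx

f(x) = x⁴
a = 1.25, b = 2.25, n = 10
h = (b - a)/n = 0.100000

Simpson's rule: (h/3)[f(x₀) + 4f(x₁) + 2f(x₂) + ... + f(xₙ)]

x_0 = 1.2500, f(x_0) = 2.441406, coefficient = 1
x_1 = 1.3500, f(x_1) = 3.321506, coefficient = 4
x_2 = 1.4500, f(x_2) = 4.420506, coefficient = 2
x_3 = 1.5500, f(x_3) = 5.772006, coefficient = 4
x_4 = 1.6500, f(x_4) = 7.412006, coefficient = 2
x_5 = 1.7500, f(x_5) = 9.378906, coefficient = 4
x_6 = 1.8500, f(x_6) = 11.713506, coefficient = 2
x_7 = 1.9500, f(x_7) = 14.459006, coefficient = 4
x_8 = 2.0500, f(x_8) = 17.661006, coefficient = 2
x_9 = 2.1500, f(x_9) = 21.367506, coefficient = 4
x_10 = 2.2500, f(x_10) = 25.628906, coefficient = 1

I ≈ (0.100000/3) × 327.680088 = 10.922670
Exact value: 10.922656
Error: 0.000013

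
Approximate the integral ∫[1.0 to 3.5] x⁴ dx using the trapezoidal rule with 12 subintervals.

f(x) = x⁴
a = 1.0, b = 3.5, n = 12
h = (b - a)/n = 0.208333

Trapezoidal rule: (h/2)[f(x₀) + 2f(x₁) + 2f(x₂) + ... + f(xₙ)]

x_0 = 1.0000, f(x_0) = 1.000000, coefficient = 1
x_1 = 1.2083, f(x_1) = 2.131803, coefficient = 2
x_2 = 1.4167, f(x_2) = 4.027826, coefficient = 2
x_3 = 1.6250, f(x_3) = 6.972900, coefficient = 2
x_4 = 1.8333, f(x_4) = 11.297068, coefficient = 2
x_5 = 2.0417, f(x_5) = 17.375582, coefficient = 2
x_6 = 2.2500, f(x_6) = 25.628906, coefficient = 2
x_7 = 2.4583, f(x_7) = 36.522717, coefficient = 2
x_8 = 2.6667, f(x_8) = 50.567901, coefficient = 2
x_9 = 2.8750, f(x_9) = 68.320557, coefficient = 2
x_10 = 3.0833, f(x_10) = 90.381993, coefficient = 2
x_11 = 3.2917, f(x_11) = 117.398730, coefficient = 2
x_12 = 3.5000, f(x_12) = 150.062500, coefficient = 1

I ≈ (0.208333/2) × 1012.314465 = 105.449423
Exact value: 104.843750
Error: 0.605673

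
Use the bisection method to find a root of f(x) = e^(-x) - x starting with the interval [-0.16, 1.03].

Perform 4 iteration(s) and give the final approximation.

f(x) = e^(-x) - x
Initial interval: [-0.16, 1.03]

Iteration 1:
  c_1 = (-0.160000 + 1.030000)/2 = 0.435000
  f(c_1) = f(0.435000) = 0.212265
  f(a) × f(c) ≥ 0, new interval: [0.435000, 1.030000]
Iteration 2:
  c_2 = (0.435000 + 1.030000)/2 = 0.732500
  f(c_2) = f(0.732500) = -0.251794
  f(a) × f(c) < 0, new interval: [0.435000, 0.732500]
Iteration 3:
  c_3 = (0.435000 + 0.732500)/2 = 0.583750
  f(c_3) = f(0.583750) = -0.025947
  f(a) × f(c) < 0, new interval: [0.435000, 0.583750]
Iteration 4:
  c_4 = (0.435000 + 0.583750)/2 = 0.509375
  f(c_4) = f(0.509375) = 0.091496
  f(a) × f(c) ≥ 0, new interval: [0.509375, 0.583750]

After 4 iteration(s), the approximation is c_4 = 0.509375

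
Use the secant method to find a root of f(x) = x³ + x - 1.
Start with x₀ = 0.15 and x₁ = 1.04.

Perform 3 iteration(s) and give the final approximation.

f(x) = x³ + x - 1
x₀ = 0.15, x₁ = 1.04

Secant formula: x_{n+1} = x_n - f(x_n)(x_n - x_{n-1})/(f(x_n) - f(x_{n-1}))

Iteration 1:
  f(0.150000) = -0.846625
  f(1.040000) = 1.164864
  x_2 = 1.040000 - 1.164864×(1.040000 - 0.150000)/(1.164864 - (-0.846625))
       = 0.524596
Iteration 2:
  f(1.040000) = 1.164864
  f(0.524596) = -0.331034
  x_3 = 0.524596 - (-0.331034)×(0.524596 - 1.040000)/(-0.331034 - 1.164864)
       = 0.638652
Iteration 3:
  f(0.524596) = -0.331034
  f(0.638652) = -0.100856
  x_4 = 0.638652 - (-0.100856)×(0.638652 - 0.524596)/(-0.100856 - (-0.331034))
       = 0.688628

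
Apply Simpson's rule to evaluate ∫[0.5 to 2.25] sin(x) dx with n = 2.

f(x) = sin(x)
a = 0.5, b = 2.25, n = 2
h = (b - a)/n = 0.875000

Simpson's rule: (h/3)[f(x₀) + 4f(x₁) + 2f(x₂) + ... + f(xₙ)]

x_0 = 0.5000, f(x_0) = 0.479426, coefficient = 1
x_1 = 1.3750, f(x_1) = 0.980893, coefficient = 4
x_2 = 2.2500, f(x_2) = 0.778073, coefficient = 1

I ≈ (0.875000/3) × 5.181071 = 1.511146
Exact value: 1.505756
Error: 0.005390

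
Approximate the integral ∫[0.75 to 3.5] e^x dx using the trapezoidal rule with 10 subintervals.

f(x) = e^x
a = 0.75, b = 3.5, n = 10
h = (b - a)/n = 0.275000

Trapezoidal rule: (h/2)[f(x₀) + 2f(x₁) + 2f(x₂) + ... + f(xₙ)]

x_0 = 0.7500, f(x_0) = 2.117000, coefficient = 1
x_1 = 1.0250, f(x_1) = 2.787095, coefficient = 2
x_2 = 1.3000, f(x_2) = 3.669297, coefficient = 2
x_3 = 1.5750, f(x_3) = 4.830742, coefficient = 2
x_4 = 1.8500, f(x_4) = 6.359820, coefficient = 2
x_5 = 2.1250, f(x_5) = 8.372897, coefficient = 2
x_6 = 2.4000, f(x_6) = 11.023176, coefficient = 2
x_7 = 2.6750, f(x_7) = 14.512350, coefficient = 2
x_8 = 2.9500, f(x_8) = 19.105954, coefficient = 2
x_9 = 3.2250, f(x_9) = 25.153574, coefficient = 2
x_10 = 3.5000, f(x_10) = 33.115452, coefficient = 1

I ≈ (0.275000/2) × 226.862262 = 31.193561
Exact value: 30.998452
Error: 0.195109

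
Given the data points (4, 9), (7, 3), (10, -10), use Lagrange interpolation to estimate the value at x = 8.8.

Lagrange interpolation formula:
P(x) = Σ yᵢ × Lᵢ(x)
where Lᵢ(x) = Π_{j≠i} (x - xⱼ)/(xᵢ - xⱼ)

L_0(8.8) = (8.8 - 7)/(4 - 7) × (8.8 - 10)/(4 - 10) = -0.120000
L_1(8.8) = (8.8 - 4)/(7 - 4) × (8.8 - 10)/(7 - 10) = 0.640000
L_2(8.8) = (8.8 - 4)/(10 - 4) × (8.8 - 7)/(10 - 7) = 0.480000

P(8.8) = 9×L_0(8.8) + 3×L_1(8.8) + (-10)×L_2(8.8)
P(8.8) = -3.960000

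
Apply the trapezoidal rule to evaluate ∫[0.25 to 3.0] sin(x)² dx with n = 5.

f(x) = sin(x)²
a = 0.25, b = 3.0, n = 5
h = (b - a)/n = 0.550000

Trapezoidal rule: (h/2)[f(x₀) + 2f(x₁) + 2f(x₂) + ... + f(xₙ)]

x_0 = 0.2500, f(x_0) = 0.061209, coefficient = 1
x_1 = 0.8000, f(x_1) = 0.514600, coefficient = 2
x_2 = 1.3500, f(x_2) = 0.952036, coefficient = 2
x_3 = 1.9000, f(x_3) = 0.895484, coefficient = 2
x_4 = 2.4500, f(x_4) = 0.406744, coefficient = 2
x_5 = 3.0000, f(x_5) = 0.019915, coefficient = 1

I ≈ (0.550000/2) × 5.618851 = 1.545184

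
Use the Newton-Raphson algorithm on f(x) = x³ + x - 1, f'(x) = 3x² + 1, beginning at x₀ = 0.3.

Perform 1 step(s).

f(x) = x³ + x - 1
f'(x) = 3x² + 1
x₀ = 0.3

Newton-Raphson formula: x_{n+1} = x_n - f(x_n)/f'(x_n)

Iteration 1:
  f(0.300000) = -0.673000
  f'(0.300000) = 1.270000
  x_1 = 0.300000 - (-0.673000)/1.270000 = 0.829921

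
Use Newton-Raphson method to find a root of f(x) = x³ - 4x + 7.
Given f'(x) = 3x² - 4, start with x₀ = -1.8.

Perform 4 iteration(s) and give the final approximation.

f(x) = x³ - 4x + 7
f'(x) = 3x² - 4
x₀ = -1.8

Newton-Raphson formula: x_{n+1} = x_n - f(x_n)/f'(x_n)

Iteration 1:
  f(-1.800000) = 8.368000
  f'(-1.800000) = 5.720000
  x_1 = -1.800000 - 8.368000/5.720000 = -3.262937
Iteration 2:
  f(-3.262937) = -14.687954
  f'(-3.262937) = 27.940275
  x_2 = -3.262937 - (-14.687954)/27.940275 = -2.737246
Iteration 3:
  f(-2.737246) = -2.559874
  f'(-2.737246) = 18.477546
  x_3 = -2.737246 - (-2.559874)/18.477546 = -2.598706
Iteration 4:
  f(-2.598706) = -0.154951
  f'(-2.598706) = 16.259823
  x_4 = -2.598706 - (-0.154951)/16.259823 = -2.589177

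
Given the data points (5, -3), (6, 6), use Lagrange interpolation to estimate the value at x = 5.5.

Lagrange interpolation formula:
P(x) = Σ yᵢ × Lᵢ(x)
where Lᵢ(x) = Π_{j≠i} (x - xⱼ)/(xᵢ - xⱼ)

L_0(5.5) = (5.5 - 6)/(5 - 6) = 0.500000
L_1(5.5) = (5.5 - 5)/(6 - 5) = 0.500000

P(5.5) = (-3)×L_0(5.5) + 6×L_1(5.5)
P(5.5) = 1.500000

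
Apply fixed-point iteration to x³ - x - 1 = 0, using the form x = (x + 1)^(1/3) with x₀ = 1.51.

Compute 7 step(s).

Equation: x³ - x - 1 = 0
Fixed-point form: x = (x + 1)^(1/3)
x₀ = 1.51

x_1 = g(1.510000) = 1.359016
x_2 = g(1.359016) = 1.331201
x_3 = g(1.331201) = 1.325948
x_4 = g(1.325948) = 1.324952
x_5 = g(1.324952) = 1.324762
x_6 = g(1.324762) = 1.324726
x_7 = g(1.324726) = 1.324720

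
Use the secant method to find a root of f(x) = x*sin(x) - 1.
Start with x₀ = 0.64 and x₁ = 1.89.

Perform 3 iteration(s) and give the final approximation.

f(x) = x*sin(x) - 1
x₀ = 0.64, x₁ = 1.89

Secant formula: x_{n+1} = x_n - f(x_n)(x_n - x_{n-1})/(f(x_n) - f(x_{n-1}))

Iteration 1:
  f(0.640000) = -0.617795
  f(1.890000) = 0.794528
  x_2 = 1.890000 - 0.794528×(1.890000 - 0.640000)/(0.794528 - (-0.617795))
       = 1.186790
Iteration 2:
  f(1.890000) = 0.794528
  f(1.186790) = 0.100357
  x_3 = 1.186790 - 0.100357×(1.186790 - 1.890000)/(0.100357 - 0.794528)
       = 1.085126
Iteration 3:
  f(1.186790) = 0.100357
  f(1.085126) = -0.040356
  x_4 = 1.085126 - (-0.040356)×(1.085126 - 1.186790)/(-0.040356 - 0.100357)
       = 1.114283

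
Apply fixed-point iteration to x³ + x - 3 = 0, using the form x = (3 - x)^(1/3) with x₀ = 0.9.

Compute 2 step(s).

Equation: x³ + x - 3 = 0
Fixed-point form: x = (3 - x)^(1/3)
x₀ = 0.9

x_1 = g(0.900000) = 1.280579
x_2 = g(1.280579) = 1.198011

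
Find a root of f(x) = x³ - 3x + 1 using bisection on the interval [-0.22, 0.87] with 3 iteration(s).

f(x) = x³ - 3x + 1
Initial interval: [-0.22, 0.87]

Iteration 1:
  c_1 = (-0.220000 + 0.870000)/2 = 0.325000
  f(c_1) = f(0.325000) = 0.059328
  f(a) × f(c) ≥ 0, new interval: [0.325000, 0.870000]
Iteration 2:
  c_2 = (0.325000 + 0.870000)/2 = 0.597500
  f(c_2) = f(0.597500) = -0.579189
  f(a) × f(c) < 0, new interval: [0.325000, 0.597500]
Iteration 3:
  c_3 = (0.325000 + 0.597500)/2 = 0.461250
  f(c_3) = f(0.461250) = -0.285618
  f(a) × f(c) < 0, new interval: [0.325000, 0.461250]

After 3 iteration(s), the approximation is c_3 = 0.461250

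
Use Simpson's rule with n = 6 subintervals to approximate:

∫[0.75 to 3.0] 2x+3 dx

f(x) = 2x+3
a = 0.75, b = 3.0, n = 6
h = (b - a)/n = 0.375000

Simpson's rule: (h/3)[f(x₀) + 4f(x₁) + 2f(x₂) + ... + f(xₙ)]

x_0 = 0.7500, f(x_0) = 4.500000, coefficient = 1
x_1 = 1.1250, f(x_1) = 5.250000, coefficient = 4
x_2 = 1.5000, f(x_2) = 6.000000, coefficient = 2
x_3 = 1.8750, f(x_3) = 6.750000, coefficient = 4
x_4 = 2.2500, f(x_4) = 7.500000, coefficient = 2
x_5 = 2.6250, f(x_5) = 8.250000, coefficient = 4
x_6 = 3.0000, f(x_6) = 9.000000, coefficient = 1

I ≈ (0.375000/3) × 121.500000 = 15.187500
Exact value: 15.187500
Error: 0.000000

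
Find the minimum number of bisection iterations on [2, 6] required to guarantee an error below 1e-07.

We need (b-a)/2^n ≤ 1e-07
(6 - 2)/2^n ≤ 1e-07
4/2^n ≤ 1e-07
2^n ≥ 40000000
n ≥ log₂(40000000) = 25.25
n ≥ 26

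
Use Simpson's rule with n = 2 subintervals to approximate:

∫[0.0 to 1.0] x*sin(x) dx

f(x) = x*sin(x)
a = 0.0, b = 1.0, n = 2
h = (b - a)/n = 0.500000

Simpson's rule: (h/3)[f(x₀) + 4f(x₁) + 2f(x₂) + ... + f(xₙ)]

x_0 = 0.0000, f(x_0) = 0.000000, coefficient = 1
x_1 = 0.5000, f(x_1) = 0.239713, coefficient = 4
x_2 = 1.0000, f(x_2) = 0.841471, coefficient = 1

I ≈ (0.500000/3) × 1.800322 = 0.300054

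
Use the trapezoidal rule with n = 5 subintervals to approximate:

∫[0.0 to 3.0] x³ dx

f(x) = x³
a = 0.0, b = 3.0, n = 5
h = (b - a)/n = 0.600000

Trapezoidal rule: (h/2)[f(x₀) + 2f(x₁) + 2f(x₂) + ... + f(xₙ)]

x_0 = 0.0000, f(x_0) = 0.000000, coefficient = 1
x_1 = 0.6000, f(x_1) = 0.216000, coefficient = 2
x_2 = 1.2000, f(x_2) = 1.728000, coefficient = 2
x_3 = 1.8000, f(x_3) = 5.832000, coefficient = 2
x_4 = 2.4000, f(x_4) = 13.824000, coefficient = 2
x_5 = 3.0000, f(x_5) = 27.000000, coefficient = 1

I ≈ (0.600000/2) × 70.200000 = 21.060000
Exact value: 20.250000
Error: 0.810000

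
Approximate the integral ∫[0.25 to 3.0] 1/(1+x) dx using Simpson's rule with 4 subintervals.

f(x) = 1/(1+x)
a = 0.25, b = 3.0, n = 4
h = (b - a)/n = 0.687500

Simpson's rule: (h/3)[f(x₀) + 4f(x₁) + 2f(x₂) + ... + f(xₙ)]

x_0 = 0.2500, f(x_0) = 0.800000, coefficient = 1
x_1 = 0.9375, f(x_1) = 0.516129, coefficient = 4
x_2 = 1.6250, f(x_2) = 0.380952, coefficient = 2
x_3 = 2.3125, f(x_3) = 0.301887, coefficient = 4
x_4 = 3.0000, f(x_4) = 0.250000, coefficient = 1

I ≈ (0.687500/3) × 5.083968 = 1.165076
Exact value: 1.163151
Error: 0.001925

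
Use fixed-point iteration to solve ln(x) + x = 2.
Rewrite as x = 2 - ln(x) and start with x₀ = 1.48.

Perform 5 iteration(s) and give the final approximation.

Equation: ln(x) + x = 2
Fixed-point form: x = 2 - ln(x)
x₀ = 1.48

x_1 = g(1.480000) = 1.607958
x_2 = g(1.607958) = 1.525035
x_3 = g(1.525035) = 1.577983
x_4 = g(1.577983) = 1.543853
x_5 = g(1.543853) = 1.565719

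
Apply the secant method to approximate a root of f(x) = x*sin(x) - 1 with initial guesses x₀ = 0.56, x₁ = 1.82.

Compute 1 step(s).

f(x) = x*sin(x) - 1
x₀ = 0.56, x₁ = 1.82

Secant formula: x_{n+1} = x_n - f(x_n)(x_n - x_{n-1})/(f(x_n) - f(x_{n-1}))

Iteration 1:
  f(0.560000) = -0.702536
  f(1.820000) = 0.763779
  x_2 = 1.820000 - 0.763779×(1.820000 - 0.560000)/(0.763779 - (-0.702536))
       = 1.163687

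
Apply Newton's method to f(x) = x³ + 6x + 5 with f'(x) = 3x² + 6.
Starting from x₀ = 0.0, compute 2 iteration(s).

f(x) = x³ + 6x + 5
f'(x) = 3x² + 6
x₀ = 0.0

Newton-Raphson formula: x_{n+1} = x_n - f(x_n)/f'(x_n)

Iteration 1:
  f(0.000000) = 5.000000
  f'(0.000000) = 6.000000
  x_1 = 0.000000 - 5.000000/6.000000 = -0.833333
Iteration 2:
  f(-0.833333) = -0.578704
  f'(-0.833333) = 8.083333
  x_2 = -0.833333 - (-0.578704)/8.083333 = -0.761741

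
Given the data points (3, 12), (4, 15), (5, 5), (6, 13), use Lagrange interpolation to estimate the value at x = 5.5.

Lagrange interpolation formula:
P(x) = Σ yᵢ × Lᵢ(x)
where Lᵢ(x) = Π_{j≠i} (x - xⱼ)/(xᵢ - xⱼ)

L_0(5.5) = (5.5 - 4)/(3 - 4) × (5.5 - 5)/(3 - 5) × (5.5 - 6)/(3 - 6) = 0.062500
L_1(5.5) = (5.5 - 3)/(4 - 3) × (5.5 - 5)/(4 - 5) × (5.5 - 6)/(4 - 6) = -0.312500
L_2(5.5) = (5.5 - 3)/(5 - 3) × (5.5 - 4)/(5 - 4) × (5.5 - 6)/(5 - 6) = 0.937500
L_3(5.5) = (5.5 - 3)/(6 - 3) × (5.5 - 4)/(6 - 4) × (5.5 - 5)/(6 - 5) = 0.312500

P(5.5) = 12×L_0(5.5) + 15×L_1(5.5) + 5×L_2(5.5) + 13×L_3(5.5)
P(5.5) = 4.812500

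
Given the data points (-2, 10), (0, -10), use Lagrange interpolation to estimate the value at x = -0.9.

Lagrange interpolation formula:
P(x) = Σ yᵢ × Lᵢ(x)
where Lᵢ(x) = Π_{j≠i} (x - xⱼ)/(xᵢ - xⱼ)

L_0(-0.9) = (-0.9 - 0)/(-2 - 0) = 0.450000
L_1(-0.9) = (-0.9 - (-2))/(0 - (-2)) = 0.550000

P(-0.9) = 10×L_0(-0.9) + (-10)×L_1(-0.9)
P(-0.9) = -1.000000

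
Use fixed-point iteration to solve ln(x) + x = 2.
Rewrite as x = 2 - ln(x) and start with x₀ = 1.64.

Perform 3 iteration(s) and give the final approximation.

Equation: ln(x) + x = 2
Fixed-point form: x = 2 - ln(x)
x₀ = 1.64

x_1 = g(1.640000) = 1.505304
x_2 = g(1.505304) = 1.591005
x_3 = g(1.591005) = 1.535634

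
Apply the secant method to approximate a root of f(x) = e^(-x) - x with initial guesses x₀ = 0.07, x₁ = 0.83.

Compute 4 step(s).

f(x) = e^(-x) - x
x₀ = 0.07, x₁ = 0.83

Secant formula: x_{n+1} = x_n - f(x_n)(x_n - x_{n-1})/(f(x_n) - f(x_{n-1}))

Iteration 1:
  f(0.070000) = 0.862394
  f(0.830000) = -0.393951
  x_2 = 0.830000 - (-0.393951)×(0.830000 - 0.070000)/(-0.393951 - 0.862394)
       = 0.591688
Iteration 2:
  f(0.830000) = -0.393951
  f(0.591688) = -0.038295
  x_3 = 0.591688 - (-0.038295)×(0.591688 - 0.830000)/(-0.038295 - (-0.393951))
       = 0.566027
Iteration 3:
  f(0.591688) = -0.038295
  f(0.566027) = 0.001749
  x_4 = 0.566027 - 0.001749×(0.566027 - 0.591688)/(0.001749 - (-0.038295))
       = 0.567148
Iteration 4:
  f(0.566027) = 0.001749
  f(0.567148) = -0.000008
  x_5 = 0.567148 - (-0.000008)×(0.567148 - 0.566027)/(-0.000008 - 0.001749)
       = 0.567143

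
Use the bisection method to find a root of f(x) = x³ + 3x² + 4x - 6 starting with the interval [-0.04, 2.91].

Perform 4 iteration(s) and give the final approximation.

f(x) = x³ + 3x² + 4x - 6
Initial interval: [-0.04, 2.91]

Iteration 1:
  c_1 = (-0.040000 + 2.910000)/2 = 1.435000
  f(c_1) = f(1.435000) = 8.872663
  f(a) × f(c) < 0, new interval: [-0.040000, 1.435000]
Iteration 2:
  c_2 = (-0.040000 + 1.435000)/2 = 0.697500
  f(c_2) = f(0.697500) = -1.411143
  f(a) × f(c) ≥ 0, new interval: [0.697500, 1.435000]
Iteration 3:
  c_3 = (0.697500 + 1.435000)/2 = 1.066250
  f(c_3) = f(1.066250) = 2.887875
  f(a) × f(c) < 0, new interval: [0.697500, 1.066250]
Iteration 4:
  c_4 = (0.697500 + 1.066250)/2 = 0.881875
  f(c_4) = f(0.881875) = 0.546448
  f(a) × f(c) < 0, new interval: [0.697500, 0.881875]

After 4 iteration(s), the approximation is c_4 = 0.881875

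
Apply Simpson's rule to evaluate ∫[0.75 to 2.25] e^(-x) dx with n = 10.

f(x) = e^(-x)
a = 0.75, b = 2.25, n = 10
h = (b - a)/n = 0.150000

Simpson's rule: (h/3)[f(x₀) + 4f(x₁) + 2f(x₂) + ... + f(xₙ)]

x_0 = 0.7500, f(x_0) = 0.472367, coefficient = 1
x_1 = 0.9000, f(x_1) = 0.406570, coefficient = 4
x_2 = 1.0500, f(x_2) = 0.349938, coefficient = 2
x_3 = 1.2000, f(x_3) = 0.301194, coefficient = 4
x_4 = 1.3500, f(x_4) = 0.259240, coefficient = 2
x_5 = 1.5000, f(x_5) = 0.223130, coefficient = 4
x_6 = 1.6500, f(x_6) = 0.192050, coefficient = 2
x_7 = 1.8000, f(x_7) = 0.165299, coefficient = 4
x_8 = 1.9500, f(x_8) = 0.142274, coefficient = 2
x_9 = 2.1000, f(x_9) = 0.122456, coefficient = 4
x_10 = 2.2500, f(x_10) = 0.105399, coefficient = 1

I ≈ (0.150000/3) × 7.339367 = 0.366968
Exact value: 0.366967
Error: 0.000001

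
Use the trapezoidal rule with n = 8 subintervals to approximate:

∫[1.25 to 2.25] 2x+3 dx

f(x) = 2x+3
a = 1.25, b = 2.25, n = 8
h = (b - a)/n = 0.125000

Trapezoidal rule: (h/2)[f(x₀) + 2f(x₁) + 2f(x₂) + ... + f(xₙ)]

x_0 = 1.2500, f(x_0) = 5.500000, coefficient = 1
x_1 = 1.3750, f(x_1) = 5.750000, coefficient = 2
x_2 = 1.5000, f(x_2) = 6.000000, coefficient = 2
x_3 = 1.6250, f(x_3) = 6.250000, coefficient = 2
x_4 = 1.7500, f(x_4) = 6.500000, coefficient = 2
x_5 = 1.8750, f(x_5) = 6.750000, coefficient = 2
x_6 = 2.0000, f(x_6) = 7.000000, coefficient = 2
x_7 = 2.1250, f(x_7) = 7.250000, coefficient = 2
x_8 = 2.2500, f(x_8) = 7.500000, coefficient = 1

I ≈ (0.125000/2) × 104.000000 = 6.500000
Exact value: 6.500000
Error: 0.000000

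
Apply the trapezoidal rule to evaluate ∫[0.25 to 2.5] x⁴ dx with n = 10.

f(x) = x⁴
a = 0.25, b = 2.5, n = 10
h = (b - a)/n = 0.225000

Trapezoidal rule: (h/2)[f(x₀) + 2f(x₁) + 2f(x₂) + ... + f(xₙ)]

x_0 = 0.2500, f(x_0) = 0.003906, coefficient = 1
x_1 = 0.4750, f(x_1) = 0.050907, coefficient = 2
x_2 = 0.7000, f(x_2) = 0.240100, coefficient = 2
x_3 = 0.9250, f(x_3) = 0.732094, coefficient = 2
x_4 = 1.1500, f(x_4) = 1.749006, coefficient = 2
x_5 = 1.3750, f(x_5) = 3.574463, coefficient = 2
x_6 = 1.6000, f(x_6) = 6.553600, coefficient = 2
x_7 = 1.8250, f(x_7) = 11.093063, coefficient = 2
x_8 = 2.0500, f(x_8) = 17.661006, coefficient = 2
x_9 = 2.2750, f(x_9) = 26.787094, coefficient = 2
x_10 = 2.5000, f(x_10) = 39.062500, coefficient = 1

I ≈ (0.225000/2) × 175.949073 = 19.794271
Exact value: 19.531055
Error: 0.263216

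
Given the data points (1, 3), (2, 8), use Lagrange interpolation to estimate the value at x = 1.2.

Lagrange interpolation formula:
P(x) = Σ yᵢ × Lᵢ(x)
where Lᵢ(x) = Π_{j≠i} (x - xⱼ)/(xᵢ - xⱼ)

L_0(1.2) = (1.2 - 2)/(1 - 2) = 0.800000
L_1(1.2) = (1.2 - 1)/(2 - 1) = 0.200000

P(1.2) = 3×L_0(1.2) + 8×L_1(1.2)
P(1.2) = 4.000000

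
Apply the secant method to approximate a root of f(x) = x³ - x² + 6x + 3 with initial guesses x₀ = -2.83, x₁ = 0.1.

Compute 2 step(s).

f(x) = x³ - x² + 6x + 3
x₀ = -2.83, x₁ = 0.1

Secant formula: x_{n+1} = x_n - f(x_n)(x_n - x_{n-1})/(f(x_n) - f(x_{n-1}))

Iteration 1:
  f(-2.830000) = -44.654087
  f(0.100000) = 3.591000
  x_2 = 0.100000 - 3.591000×(0.100000 - (-2.830000))/(3.591000 - (-44.654087))
       = -0.118087
Iteration 2:
  f(0.100000) = 3.591000
  f(-0.118087) = 2.275886
  x_3 = -0.118087 - 2.275886×(-0.118087 - 0.100000)/(2.275886 - 3.591000)
       = -0.495500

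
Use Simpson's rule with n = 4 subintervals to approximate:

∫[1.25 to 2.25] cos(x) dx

f(x) = cos(x)
a = 1.25, b = 2.25, n = 4
h = (b - a)/n = 0.250000

Simpson's rule: (h/3)[f(x₀) + 4f(x₁) + 2f(x₂) + ... + f(xₙ)]

x_0 = 1.2500, f(x_0) = 0.315322, coefficient = 1
x_1 = 1.5000, f(x_1) = 0.070737, coefficient = 4
x_2 = 1.7500, f(x_2) = -0.178246, coefficient = 2
x_3 = 2.0000, f(x_3) = -0.416147, coefficient = 4
x_4 = 2.2500, f(x_4) = -0.628174, coefficient = 1

I ≈ (0.250000/3) × -2.050982 = -0.170915
Exact value: -0.170911
Error: 0.000004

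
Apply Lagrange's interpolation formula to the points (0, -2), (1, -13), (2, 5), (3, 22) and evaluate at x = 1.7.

Lagrange interpolation formula:
P(x) = Σ yᵢ × Lᵢ(x)
where Lᵢ(x) = Π_{j≠i} (x - xⱼ)/(xᵢ - xⱼ)

L_0(1.7) = (1.7 - 1)/(0 - 1) × (1.7 - 2)/(0 - 2) × (1.7 - 3)/(0 - 3) = -0.045500
L_1(1.7) = (1.7 - 0)/(1 - 0) × (1.7 - 2)/(1 - 2) × (1.7 - 3)/(1 - 3) = 0.331500
L_2(1.7) = (1.7 - 0)/(2 - 0) × (1.7 - 1)/(2 - 1) × (1.7 - 3)/(2 - 3) = 0.773500
L_3(1.7) = (1.7 - 0)/(3 - 0) × (1.7 - 1)/(3 - 1) × (1.7 - 2)/(3 - 2) = -0.059500

P(1.7) = (-2)×L_0(1.7) + (-13)×L_1(1.7) + 5×L_2(1.7) + 22×L_3(1.7)
P(1.7) = -1.660000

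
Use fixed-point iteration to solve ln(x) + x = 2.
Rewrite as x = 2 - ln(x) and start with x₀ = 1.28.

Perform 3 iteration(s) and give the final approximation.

Equation: ln(x) + x = 2
Fixed-point form: x = 2 - ln(x)
x₀ = 1.28

x_1 = g(1.280000) = 1.753140
x_2 = g(1.753140) = 1.438592
x_3 = g(1.438592) = 1.636335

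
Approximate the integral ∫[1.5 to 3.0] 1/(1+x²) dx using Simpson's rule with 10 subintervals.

f(x) = 1/(1+x²)
a = 1.5, b = 3.0, n = 10
h = (b - a)/n = 0.150000

Simpson's rule: (h/3)[f(x₀) + 4f(x₁) + 2f(x₂) + ... + f(xₙ)]

x_0 = 1.5000, f(x_0) = 0.307692, coefficient = 1
x_1 = 1.6500, f(x_1) = 0.268637, coefficient = 4
x_2 = 1.8000, f(x_2) = 0.235849, coefficient = 2
x_3 = 1.9500, f(x_3) = 0.208225, coefficient = 4
x_4 = 2.1000, f(x_4) = 0.184843, coefficient = 2
x_5 = 2.2500, f(x_5) = 0.164948, coefficient = 4
x_6 = 2.4000, f(x_6) = 0.147929, coefficient = 2
x_7 = 2.5500, f(x_7) = 0.133289, coefficient = 4
x_8 = 2.7000, f(x_8) = 0.120627, coefficient = 2
x_9 = 2.8500, f(x_9) = 0.109619, coefficient = 4
x_10 = 3.0000, f(x_10) = 0.100000, coefficient = 1

I ≈ (0.150000/3) × 5.325061 = 0.266253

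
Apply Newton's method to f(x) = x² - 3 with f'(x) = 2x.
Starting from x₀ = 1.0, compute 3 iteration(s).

f(x) = x² - 3
f'(x) = 2x
x₀ = 1.0

Newton-Raphson formula: x_{n+1} = x_n - f(x_n)/f'(x_n)

Iteration 1:
  f(1.000000) = -2.000000
  f'(1.000000) = 2.000000
  x_1 = 1.000000 - (-2.000000)/2.000000 = 2.000000
Iteration 2:
  f(2.000000) = 1.000000
  f'(2.000000) = 4.000000
  x_2 = 2.000000 - 1.000000/4.000000 = 1.750000
Iteration 3:
  f(1.750000) = 0.062500
  f'(1.750000) = 3.500000
  x_3 = 1.750000 - 0.062500/3.500000 = 1.732143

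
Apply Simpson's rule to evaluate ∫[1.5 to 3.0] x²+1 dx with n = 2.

f(x) = x²+1
a = 1.5, b = 3.0, n = 2
h = (b - a)/n = 0.750000

Simpson's rule: (h/3)[f(x₀) + 4f(x₁) + 2f(x₂) + ... + f(xₙ)]

x_0 = 1.5000, f(x_0) = 3.250000, coefficient = 1
x_1 = 2.2500, f(x_1) = 6.062500, coefficient = 4
x_2 = 3.0000, f(x_2) = 10.000000, coefficient = 1

I ≈ (0.750000/3) × 37.500000 = 9.375000
Exact value: 9.375000
Error: 0.000000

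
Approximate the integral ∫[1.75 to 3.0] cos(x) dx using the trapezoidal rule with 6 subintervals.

f(x) = cos(x)
a = 1.75, b = 3.0, n = 6
h = (b - a)/n = 0.208333

Trapezoidal rule: (h/2)[f(x₀) + 2f(x₁) + 2f(x₂) + ... + f(xₙ)]

x_0 = 1.7500, f(x_0) = -0.178246, coefficient = 1
x_1 = 1.9583, f(x_1) = -0.377909, coefficient = 2
x_2 = 2.1667, f(x_2) = -0.561229, coefficient = 2
x_3 = 2.3750, f(x_3) = -0.720278, coefficient = 2
x_4 = 2.5833, f(x_4) = -0.848178, coefficient = 2
x_5 = 2.7917, f(x_5) = -0.939398, coefficient = 2
x_6 = 3.0000, f(x_6) = -0.989992, coefficient = 1

I ≈ (0.208333/2) × -8.062226 = -0.839815
Exact value: -0.842866
Error: 0.003051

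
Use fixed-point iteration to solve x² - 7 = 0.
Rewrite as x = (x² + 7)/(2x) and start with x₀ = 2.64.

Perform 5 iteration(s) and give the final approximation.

Equation: x² - 7 = 0
Fixed-point form: x = (x² + 7)/(2x)
x₀ = 2.64

x_1 = g(2.640000) = 2.645758
x_2 = g(2.645758) = 2.645751
x_3 = g(2.645751) = 2.645751
x_4 = g(2.645751) = 2.645751
x_5 = g(2.645751) = 2.645751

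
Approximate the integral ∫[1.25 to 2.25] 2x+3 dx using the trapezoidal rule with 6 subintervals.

f(x) = 2x+3
a = 1.25, b = 2.25, n = 6
h = (b - a)/n = 0.166667

Trapezoidal rule: (h/2)[f(x₀) + 2f(x₁) + 2f(x₂) + ... + f(xₙ)]

x_0 = 1.2500, f(x_0) = 5.500000, coefficient = 1
x_1 = 1.4167, f(x_1) = 5.833333, coefficient = 2
x_2 = 1.5833, f(x_2) = 6.166667, coefficient = 2
x_3 = 1.7500, f(x_3) = 6.500000, coefficient = 2
x_4 = 1.9167, f(x_4) = 6.833333, coefficient = 2
x_5 = 2.0833, f(x_5) = 7.166667, coefficient = 2
x_6 = 2.2500, f(x_6) = 7.500000, coefficient = 1

I ≈ (0.166667/2) × 78.000000 = 6.500000
Exact value: 6.500000
Error: 0.000000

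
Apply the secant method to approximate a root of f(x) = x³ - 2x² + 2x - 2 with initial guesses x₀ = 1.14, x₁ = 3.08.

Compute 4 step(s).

f(x) = x³ - 2x² + 2x - 2
x₀ = 1.14, x₁ = 3.08

Secant formula: x_{n+1} = x_n - f(x_n)(x_n - x_{n-1})/(f(x_n) - f(x_{n-1}))

Iteration 1:
  f(1.140000) = -0.837656
  f(3.080000) = 14.405312
  x_2 = 3.080000 - 14.405312×(3.080000 - 1.140000)/(14.405312 - (-0.837656))
       = 1.246610
Iteration 2:
  f(3.080000) = 14.405312
  f(1.246610) = -0.677576
  x_3 = 1.246610 - (-0.677576)×(1.246610 - 3.080000)/(-0.677576 - 14.405312)
       = 1.328972
Iteration 3:
  f(1.246610) = -0.677576
  f(1.328972) = -0.527203
  x_4 = 1.328972 - (-0.527203)×(1.328972 - 1.246610)/(-0.527203 - (-0.677576))
       = 1.617732
Iteration 4:
  f(1.328972) = -0.527203
  f(1.617732) = 0.235047
  x_5 = 1.617732 - 0.235047×(1.617732 - 1.328972)/(0.235047 - (-0.527203))
       = 1.528690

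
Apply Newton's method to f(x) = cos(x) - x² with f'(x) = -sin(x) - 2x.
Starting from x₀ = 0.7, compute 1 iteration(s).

f(x) = cos(x) - x²
f'(x) = -sin(x) - 2x
x₀ = 0.7

Newton-Raphson formula: x_{n+1} = x_n - f(x_n)/f'(x_n)

Iteration 1:
  f(0.700000) = 0.274842
  f'(0.700000) = -2.044218
  x_1 = 0.700000 - 0.274842/(-2.044218) = 0.834449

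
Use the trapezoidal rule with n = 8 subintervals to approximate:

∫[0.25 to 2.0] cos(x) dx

f(x) = cos(x)
a = 0.25, b = 2.0, n = 8
h = (b - a)/n = 0.218750

Trapezoidal rule: (h/2)[f(x₀) + 2f(x₁) + 2f(x₂) + ... + f(xₙ)]

x_0 = 0.2500, f(x_0) = 0.968912, coefficient = 1
x_1 = 0.4688, f(x_1) = 0.892134, coefficient = 2
x_2 = 0.6875, f(x_2) = 0.772835, coefficient = 2
x_3 = 0.9062, f(x_3) = 0.616702, coefficient = 2
x_4 = 1.1250, f(x_4) = 0.431177, coefficient = 2
x_5 = 1.3438, f(x_5) = 0.225101, coefficient = 2
x_6 = 1.5625, f(x_6) = 0.008296, coefficient = 2
x_7 = 1.7812, f(x_7) = -0.208904, coefficient = 2
x_8 = 2.0000, f(x_8) = -0.416147, coefficient = 1

I ≈ (0.218750/2) × 6.027447 = 0.659252
Exact value: 0.661893
Error: 0.002641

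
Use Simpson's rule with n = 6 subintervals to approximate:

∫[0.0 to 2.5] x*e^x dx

f(x) = x*e^x
a = 0.0, b = 2.5, n = 6
h = (b - a)/n = 0.416667

Simpson's rule: (h/3)[f(x₀) + 4f(x₁) + 2f(x₂) + ... + f(xₙ)]

x_0 = 0.0000, f(x_0) = 0.000000, coefficient = 1
x_1 = 0.4167, f(x_1) = 0.632040, coefficient = 4
x_2 = 0.8333, f(x_2) = 1.917480, coefficient = 2
x_3 = 1.2500, f(x_3) = 4.362929, coefficient = 4
x_4 = 1.6667, f(x_4) = 8.824150, coefficient = 2
x_5 = 2.0833, f(x_5) = 16.731656, coefficient = 4
x_6 = 2.5000, f(x_6) = 30.456235, coefficient = 1

I ≈ (0.416667/3) × 138.845996 = 19.284166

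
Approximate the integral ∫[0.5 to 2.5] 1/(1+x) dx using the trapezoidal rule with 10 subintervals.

f(x) = 1/(1+x)
a = 0.5, b = 2.5, n = 10
h = (b - a)/n = 0.200000

Trapezoidal rule: (h/2)[f(x₀) + 2f(x₁) + 2f(x₂) + ... + f(xₙ)]

x_0 = 0.5000, f(x_0) = 0.666667, coefficient = 1
x_1 = 0.7000, f(x_1) = 0.588235, coefficient = 2
x_2 = 0.9000, f(x_2) = 0.526316, coefficient = 2
x_3 = 1.1000, f(x_3) = 0.476190, coefficient = 2
x_4 = 1.3000, f(x_4) = 0.434783, coefficient = 2
x_5 = 1.5000, f(x_5) = 0.400000, coefficient = 2
x_6 = 1.7000, f(x_6) = 0.370370, coefficient = 2
x_7 = 1.9000, f(x_7) = 0.344828, coefficient = 2
x_8 = 2.1000, f(x_8) = 0.322581, coefficient = 2
x_9 = 2.3000, f(x_9) = 0.303030, coefficient = 2
x_10 = 2.5000, f(x_10) = 0.285714, coefficient = 1

I ≈ (0.200000/2) × 8.485047 = 0.848505
Exact value: 0.847298
Error: 0.001207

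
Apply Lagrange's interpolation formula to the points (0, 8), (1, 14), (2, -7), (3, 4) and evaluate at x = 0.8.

Lagrange interpolation formula:
P(x) = Σ yᵢ × Lᵢ(x)
where Lᵢ(x) = Π_{j≠i} (x - xⱼ)/(xᵢ - xⱼ)

L_0(0.8) = (0.8 - 1)/(0 - 1) × (0.8 - 2)/(0 - 2) × (0.8 - 3)/(0 - 3) = 0.088000
L_1(0.8) = (0.8 - 0)/(1 - 0) × (0.8 - 2)/(1 - 2) × (0.8 - 3)/(1 - 3) = 1.056000
L_2(0.8) = (0.8 - 0)/(2 - 0) × (0.8 - 1)/(2 - 1) × (0.8 - 3)/(2 - 3) = -0.176000
L_3(0.8) = (0.8 - 0)/(3 - 0) × (0.8 - 1)/(3 - 1) × (0.8 - 2)/(3 - 2) = 0.032000

P(0.8) = 8×L_0(0.8) + 14×L_1(0.8) + (-7)×L_2(0.8) + 4×L_3(0.8)
P(0.8) = 16.848000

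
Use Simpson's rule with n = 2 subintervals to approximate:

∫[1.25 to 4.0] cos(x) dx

f(x) = cos(x)
a = 1.25, b = 4.0, n = 2
h = (b - a)/n = 1.375000

Simpson's rule: (h/3)[f(x₀) + 4f(x₁) + 2f(x₂) + ... + f(xₙ)]

x_0 = 1.2500, f(x_0) = 0.315322, coefficient = 1
x_1 = 2.6250, f(x_1) = -0.869507, coefficient = 4
x_2 = 4.0000, f(x_2) = -0.653644, coefficient = 1

I ≈ (1.375000/3) × -3.816350 = -1.749160
Exact value: -1.705787
Error: 0.043373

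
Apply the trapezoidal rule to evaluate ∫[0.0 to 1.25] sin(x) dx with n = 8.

f(x) = sin(x)
a = 0.0, b = 1.25, n = 8
h = (b - a)/n = 0.156250

Trapezoidal rule: (h/2)[f(x₀) + 2f(x₁) + 2f(x₂) + ... + f(xₙ)]

x_0 = 0.0000, f(x_0) = 0.000000, coefficient = 1
x_1 = 0.1562, f(x_1) = 0.155615, coefficient = 2
x_2 = 0.3125, f(x_2) = 0.307439, coefficient = 2
x_3 = 0.4688, f(x_3) = 0.451771, coefficient = 2
x_4 = 0.6250, f(x_4) = 0.585097, coefficient = 2
x_5 = 0.7812, f(x_5) = 0.704168, coefficient = 2
x_6 = 0.9375, f(x_6) = 0.806081, coefficient = 2
x_7 = 1.0938, f(x_7) = 0.888355, coefficient = 2
x_8 = 1.2500, f(x_8) = 0.948985, coefficient = 1

I ≈ (0.156250/2) × 8.746036 = 0.683284
Exact value: 0.684678
Error: 0.001394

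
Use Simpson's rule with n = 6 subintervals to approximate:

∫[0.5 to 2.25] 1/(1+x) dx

f(x) = 1/(1+x)
a = 0.5, b = 2.25, n = 6
h = (b - a)/n = 0.291667

Simpson's rule: (h/3)[f(x₀) + 4f(x₁) + 2f(x₂) + ... + f(xₙ)]

x_0 = 0.5000, f(x_0) = 0.666667, coefficient = 1
x_1 = 0.7917, f(x_1) = 0.558140, coefficient = 4
x_2 = 1.0833, f(x_2) = 0.480000, coefficient = 2
x_3 = 1.3750, f(x_3) = 0.421053, coefficient = 4
x_4 = 1.6667, f(x_4) = 0.375000, coefficient = 2
x_5 = 1.9583, f(x_5) = 0.338028, coefficient = 4
x_6 = 2.2500, f(x_6) = 0.307692, coefficient = 1

I ≈ (0.291667/3) × 7.953240 = 0.773232
Exact value: 0.773190
Error: 0.000042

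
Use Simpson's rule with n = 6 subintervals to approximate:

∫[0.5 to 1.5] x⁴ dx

f(x) = x⁴
a = 0.5, b = 1.5, n = 6
h = (b - a)/n = 0.166667

Simpson's rule: (h/3)[f(x₀) + 4f(x₁) + 2f(x₂) + ... + f(xₙ)]

x_0 = 0.5000, f(x_0) = 0.062500, coefficient = 1
x_1 = 0.6667, f(x_1) = 0.197531, coefficient = 4
x_2 = 0.8333, f(x_2) = 0.482253, coefficient = 2
x_3 = 1.0000, f(x_3) = 1.000000, coefficient = 4
x_4 = 1.1667, f(x_4) = 1.852623, coefficient = 2
x_5 = 1.3333, f(x_5) = 3.160494, coefficient = 4
x_6 = 1.5000, f(x_6) = 5.062500, coefficient = 1

I ≈ (0.166667/3) × 27.226852 = 1.512603
Exact value: 1.512500
Error: 0.000103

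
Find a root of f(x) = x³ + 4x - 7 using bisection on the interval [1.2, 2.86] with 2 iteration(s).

f(x) = x³ + 4x - 7
Initial interval: [1.2, 2.86]

Iteration 1:
  c_1 = (1.200000 + 2.860000)/2 = 2.030000
  f(c_1) = f(2.030000) = 9.485427
  f(a) × f(c) < 0, new interval: [1.200000, 2.030000]
Iteration 2:
  c_2 = (1.200000 + 2.030000)/2 = 1.615000
  f(c_2) = f(1.615000) = 3.672283
  f(a) × f(c) < 0, new interval: [1.200000, 1.615000]

After 2 iteration(s), the approximation is c_2 = 1.615000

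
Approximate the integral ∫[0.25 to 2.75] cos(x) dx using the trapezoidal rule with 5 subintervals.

f(x) = cos(x)
a = 0.25, b = 2.75, n = 5
h = (b - a)/n = 0.500000

Trapezoidal rule: (h/2)[f(x₀) + 2f(x₁) + 2f(x₂) + ... + f(xₙ)]

x_0 = 0.2500, f(x_0) = 0.968912, coefficient = 1
x_1 = 0.7500, f(x_1) = 0.731689, coefficient = 2
x_2 = 1.2500, f(x_2) = 0.315322, coefficient = 2
x_3 = 1.7500, f(x_3) = -0.178246, coefficient = 2
x_4 = 2.2500, f(x_4) = -0.628174, coefficient = 2
x_5 = 2.7500, f(x_5) = -0.924302, coefficient = 1

I ≈ (0.500000/2) × 0.525793 = 0.131448
Exact value: 0.134257
Error: 0.002809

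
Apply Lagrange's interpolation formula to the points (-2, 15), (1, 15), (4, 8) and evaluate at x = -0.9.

Lagrange interpolation formula:
P(x) = Σ yᵢ × Lᵢ(x)
where Lᵢ(x) = Π_{j≠i} (x - xⱼ)/(xᵢ - xⱼ)

L_0(-0.9) = (-0.9 - 1)/(-2 - 1) × (-0.9 - 4)/(-2 - 4) = 0.517222
L_1(-0.9) = (-0.9 - (-2))/(1 - (-2)) × (-0.9 - 4)/(1 - 4) = 0.598889
L_2(-0.9) = (-0.9 - (-2))/(4 - (-2)) × (-0.9 - 1)/(4 - 1) = -0.116111

P(-0.9) = 15×L_0(-0.9) + 15×L_1(-0.9) + 8×L_2(-0.9)
P(-0.9) = 15.812778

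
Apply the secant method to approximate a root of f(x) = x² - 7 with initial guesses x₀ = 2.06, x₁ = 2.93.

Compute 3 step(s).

f(x) = x² - 7
x₀ = 2.06, x₁ = 2.93

Secant formula: x_{n+1} = x_n - f(x_n)(x_n - x_{n-1})/(f(x_n) - f(x_{n-1}))

Iteration 1:
  f(2.060000) = -2.756400
  f(2.930000) = 1.584900
  x_2 = 2.930000 - 1.584900×(2.930000 - 2.060000)/(1.584900 - (-2.756400))
       = 2.612385
Iteration 2:
  f(2.930000) = 1.584900
  f(2.612385) = -0.175446
  x_3 = 2.612385 - (-0.175446)×(2.612385 - 2.930000)/(-0.175446 - 1.584900)
       = 2.644040
Iteration 3:
  f(2.612385) = -0.175446
  f(2.644040) = -0.009052
  x_4 = 2.644040 - (-0.009052)×(2.644040 - 2.612385)/(-0.009052 - (-0.175446))
       = 2.645762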